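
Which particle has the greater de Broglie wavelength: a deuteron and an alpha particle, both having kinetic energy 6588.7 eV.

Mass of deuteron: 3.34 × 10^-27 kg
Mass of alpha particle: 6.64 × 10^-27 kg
The deuteron has the longer wavelength.

Using λ = h/√(2mKE):

For deuteron: λ₁ = h/√(2m₁KE) = 2.50 × 10^-13 m
For alpha particle: λ₂ = h/√(2m₂KE) = 1.77 × 10^-13 m

Since λ ∝ 1/√m at constant kinetic energy, the lighter particle has the longer wavelength.

The deuteron has the longer de Broglie wavelength.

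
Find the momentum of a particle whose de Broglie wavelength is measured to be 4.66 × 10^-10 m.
1.42 × 10^-24 kg·m/s

From the de Broglie relation λ = h/p, we solve for p:

p = h/λ
p = (6.626 × 10^-34 J·s) / (4.66 × 10^-10 m)
p = 1.42 × 10^-24 kg·m/s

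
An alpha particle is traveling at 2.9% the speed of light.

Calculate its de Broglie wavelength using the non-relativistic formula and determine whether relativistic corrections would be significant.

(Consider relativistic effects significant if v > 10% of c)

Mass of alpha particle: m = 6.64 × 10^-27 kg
No, relativistic corrections are not needed.

Using the non-relativistic de Broglie formula λ = h/(mv):

v = 2.9% × c = 8.694 × 10^6 m/s

λ = h/(mv)
λ = (6.626 × 10^-34 J·s) / (6.64 × 10^-27 kg × 8.694 × 10^6 m/s)
λ = 1.15 × 10^-14 m

Since v = 2.9% of c < 10% of c, relativistic corrections are NOT significant and this non-relativistic result is a good approximation.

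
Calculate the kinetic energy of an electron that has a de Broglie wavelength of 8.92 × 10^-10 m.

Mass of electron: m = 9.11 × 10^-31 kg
3.03 × 10^-19 J (or 1.89 eV)

From λ = h/√(2mKE), we solve for KE:

λ² = h²/(2mKE)
KE = h²/(2mλ²)
KE = (6.626 × 10^-34 J·s)² / (2 × 9.11 × 10^-31 kg × (8.92 × 10^-10 m)²)
KE = 3.03 × 10^-19 J
KE = 1.89 eV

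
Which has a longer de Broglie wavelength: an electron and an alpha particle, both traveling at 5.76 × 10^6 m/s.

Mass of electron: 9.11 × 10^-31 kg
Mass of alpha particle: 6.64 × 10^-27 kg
The electron has the longer wavelength.

Using λ = h/(mv), since both particles have the same velocity, the wavelength depends only on mass.

For electron: λ₁ = h/(m₁v) = 1.26 × 10^-10 m
For alpha particle: λ₂ = h/(m₂v) = 1.73 × 10^-14 m

Since λ ∝ 1/m at constant velocity, the lighter particle has the longer wavelength.

The electron has the longer de Broglie wavelength.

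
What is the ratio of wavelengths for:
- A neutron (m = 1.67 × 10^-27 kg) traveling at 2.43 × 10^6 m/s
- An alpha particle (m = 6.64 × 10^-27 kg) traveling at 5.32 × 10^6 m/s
λ₁/λ₂ = 8.70

Using λ = h/(mv):

λ₁ = h/(m₁v₁) = 1.63 × 10^-13 m
λ₂ = h/(m₂v₂) = 1.88 × 10^-14 m

Ratio λ₁/λ₂ = (m₂v₂)/(m₁v₁)
         = (6.64 × 10^-27 kg × 5.32 × 10^6 m/s) / (1.67 × 10^-27 kg × 2.43 × 10^6 m/s)
         = 8.70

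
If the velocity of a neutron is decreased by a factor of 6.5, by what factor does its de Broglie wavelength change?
The wavelength increases by a factor of 6.5.

From λ = h/(mv), the wavelength is inversely proportional to velocity:

λ ∝ 1/v

If v → v/6.5, then λ → 6.5λ

When velocity is decreased by a factor of 6.5, the wavelength increases by a factor of 6.5.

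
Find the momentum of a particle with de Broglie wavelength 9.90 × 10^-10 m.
6.69 × 10^-25 kg·m/s

From the de Broglie relation λ = h/p, we solve for p:

p = h/λ
p = (6.626 × 10^-34 J·s) / (9.90 × 10^-10 m)
p = 6.69 × 10^-25 kg·m/s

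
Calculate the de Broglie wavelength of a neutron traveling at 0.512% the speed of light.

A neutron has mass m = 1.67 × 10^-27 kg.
2.58 × 10^-13 m

Using the de Broglie relation λ = h/(mv):

v = 0.512% × c = 1.535 × 10^6 m/s

λ = h/(mv)
λ = (6.626 × 10^-34 J·s) / (1.67 × 10^-27 kg × 1.535 × 10^6 m/s)
λ = 2.58 × 10^-13 m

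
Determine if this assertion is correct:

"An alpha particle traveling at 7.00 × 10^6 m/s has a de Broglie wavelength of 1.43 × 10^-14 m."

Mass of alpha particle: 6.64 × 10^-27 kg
True

The claim is correct.

Using λ = h/(mv):
λ = (6.626 × 10^-34 J·s) / (6.64 × 10^-27 kg × 7.00 × 10^6 m/s)
λ = 1.43 × 10^-14 m

This matches the claimed value.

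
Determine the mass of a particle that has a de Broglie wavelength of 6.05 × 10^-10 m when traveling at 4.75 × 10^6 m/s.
2.31 × 10^-31 kg

From the de Broglie relation λ = h/(mv), we solve for m:

m = h/(λv)
m = (6.626 × 10^-34 J·s) / (6.05 × 10^-10 m × 4.75 × 10^6 m/s)
m = 2.31 × 10^-31 kg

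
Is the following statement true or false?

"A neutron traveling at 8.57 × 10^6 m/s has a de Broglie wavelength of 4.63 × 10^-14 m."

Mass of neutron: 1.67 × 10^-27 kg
True

The claim is correct.

Using λ = h/(mv):
λ = (6.626 × 10^-34 J·s) / (1.67 × 10^-27 kg × 8.57 × 10^6 m/s)
λ = 4.63 × 10^-14 m

This matches the claimed value.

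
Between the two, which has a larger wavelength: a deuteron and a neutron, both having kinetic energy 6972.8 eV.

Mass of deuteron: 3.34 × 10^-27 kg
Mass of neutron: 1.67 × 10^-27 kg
The neutron has the longer wavelength.

Using λ = h/√(2mKE):

For deuteron: λ₁ = h/√(2m₁KE) = 2.43 × 10^-13 m
For neutron: λ₂ = h/√(2m₂KE) = 3.43 × 10^-13 m

Since λ ∝ 1/√m at constant kinetic energy, the lighter particle has the longer wavelength.

The neutron has the longer de Broglie wavelength.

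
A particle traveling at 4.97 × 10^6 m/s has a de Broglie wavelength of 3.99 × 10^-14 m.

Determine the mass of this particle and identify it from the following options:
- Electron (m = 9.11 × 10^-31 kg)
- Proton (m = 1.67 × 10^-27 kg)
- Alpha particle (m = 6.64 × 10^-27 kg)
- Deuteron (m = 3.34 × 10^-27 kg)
The particle is a deuteron.

From λ = h/(mv), solve for mass:

m = h/(λv)
m = (6.626 × 10^-34 J·s) / (3.99 × 10^-14 m × 4.97 × 10^6 m/s)
m = 3.34 × 10^-27 kg

Comparing with the listed masses, this is closest to a deuteron.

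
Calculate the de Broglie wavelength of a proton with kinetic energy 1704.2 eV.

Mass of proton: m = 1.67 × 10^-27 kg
6.94 × 10^-13 m

Using λ = h/√(2mKE):

First convert KE to Joules: KE = 1704.2 eV = 2.730 × 10^-16 J

λ = h/√(2mKE)
λ = (6.626 × 10^-34 J·s) / √(2 × 1.67 × 10^-27 kg × 2.730 × 10^-16 J)
λ = 6.94 × 10^-13 m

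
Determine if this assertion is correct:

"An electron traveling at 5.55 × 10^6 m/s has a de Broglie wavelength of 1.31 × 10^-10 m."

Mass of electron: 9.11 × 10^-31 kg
True

The claim is correct.

Using λ = h/(mv):
λ = (6.626 × 10^-34 J·s) / (9.11 × 10^-31 kg × 5.55 × 10^6 m/s)
λ = 1.31 × 10^-10 m

This matches the claimed value.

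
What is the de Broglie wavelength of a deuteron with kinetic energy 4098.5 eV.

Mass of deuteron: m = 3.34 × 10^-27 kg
3.16 × 10^-13 m

Using λ = h/√(2mKE):

First convert KE to Joules: KE = 4098.5 eV = 6.567 × 10^-16 J

λ = h/√(2mKE)
λ = (6.626 × 10^-34 J·s) / √(2 × 3.34 × 10^-27 kg × 6.567 × 10^-16 J)
λ = 3.16 × 10^-13 m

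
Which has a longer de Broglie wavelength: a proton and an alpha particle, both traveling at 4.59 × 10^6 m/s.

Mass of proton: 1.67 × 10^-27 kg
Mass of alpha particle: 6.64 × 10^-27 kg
The proton has the longer wavelength.

Using λ = h/(mv), since both particles have the same velocity, the wavelength depends only on mass.

For proton: λ₁ = h/(m₁v) = 8.64 × 10^-14 m
For alpha particle: λ₂ = h/(m₂v) = 2.17 × 10^-14 m

Since λ ∝ 1/m at constant velocity, the lighter particle has the longer wavelength.

The proton has the longer de Broglie wavelength.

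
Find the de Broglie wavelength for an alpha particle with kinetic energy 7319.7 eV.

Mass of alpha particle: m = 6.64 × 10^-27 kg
1.68 × 10^-13 m

Using λ = h/√(2mKE):

First convert KE to Joules: KE = 7319.7 eV = 1.173 × 10^-15 J

λ = h/√(2mKE)
λ = (6.626 × 10^-34 J·s) / √(2 × 6.64 × 10^-27 kg × 1.173 × 10^-15 J)
λ = 1.68 × 10^-13 m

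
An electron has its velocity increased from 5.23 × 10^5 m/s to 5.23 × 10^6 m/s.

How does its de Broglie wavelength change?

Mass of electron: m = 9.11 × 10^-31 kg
The wavelength decreases by a factor of 10.

Using λ = h/(mv):

Initial wavelength: λ₁ = h/(mv₁) = 1.39 × 10^-9 m
Final wavelength: λ₂ = h/(mv₂) = 1.39 × 10^-10 m

Since λ ∝ 1/v, when velocity increases by a factor of 10, the wavelength decreases by a factor of 10.

λ₂/λ₁ = v₁/v₂ = 1/10

The wavelength decreases by a factor of 10.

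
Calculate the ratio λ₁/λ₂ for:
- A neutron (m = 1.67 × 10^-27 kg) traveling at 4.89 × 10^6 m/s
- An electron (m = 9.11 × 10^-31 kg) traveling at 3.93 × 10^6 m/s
λ₁/λ₂ = 4.38 × 10^-4

Using λ = h/(mv):

λ₁ = h/(m₁v₁) = 8.11 × 10^-14 m
λ₂ = h/(m₂v₂) = 1.85 × 10^-10 m

Ratio λ₁/λ₂ = (m₂v₂)/(m₁v₁)
         = (9.11 × 10^-31 kg × 3.93 × 10^6 m/s) / (1.67 × 10^-27 kg × 4.89 × 10^6 m/s)
         = 4.38 × 10^-4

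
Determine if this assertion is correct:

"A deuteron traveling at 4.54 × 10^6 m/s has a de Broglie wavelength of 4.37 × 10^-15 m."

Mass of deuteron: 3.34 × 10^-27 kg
False

The claim is incorrect.

Using λ = h/(mv):
λ = (6.626 × 10^-34 J·s) / (3.34 × 10^-27 kg × 4.54 × 10^6 m/s)
λ = 4.37 × 10^-14 m

The actual wavelength differs from the claimed 4.37 × 10^-15 m.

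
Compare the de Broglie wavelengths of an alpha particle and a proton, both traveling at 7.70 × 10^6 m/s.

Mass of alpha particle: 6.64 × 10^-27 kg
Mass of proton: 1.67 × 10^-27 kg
The proton has the longer wavelength.

Using λ = h/(mv), since both particles have the same velocity, the wavelength depends only on mass.

For alpha particle: λ₁ = h/(m₁v) = 1.30 × 10^-14 m
For proton: λ₂ = h/(m₂v) = 5.15 × 10^-14 m

Since λ ∝ 1/m at constant velocity, the lighter particle has the longer wavelength.

The proton has the longer de Broglie wavelength.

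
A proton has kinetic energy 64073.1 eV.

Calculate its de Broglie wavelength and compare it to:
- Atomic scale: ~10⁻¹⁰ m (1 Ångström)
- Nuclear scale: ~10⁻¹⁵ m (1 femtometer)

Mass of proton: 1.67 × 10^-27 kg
λ = 1.13 × 10^-13 m, which is between nuclear and atomic scales.

Using λ = h/√(2mKE):

KE = 64073.1 eV = 1.027 × 10^-14 J

λ = h/√(2mKE)
λ = (6.626 × 10^-34 J·s) / √(2 × 1.67 × 10^-27 kg × 1.027 × 10^-14 J)
λ = 1.13 × 10^-13 m

Comparison:
- Atomic scale (10⁻¹⁰ m): λ is 0.0011× this size
- Nuclear scale (10⁻¹⁵ m): λ is 1.1e+02× this size

The wavelength is between nuclear and atomic scales.

This wavelength is appropriate for probing atomic structure but too large for nuclear physics experiments.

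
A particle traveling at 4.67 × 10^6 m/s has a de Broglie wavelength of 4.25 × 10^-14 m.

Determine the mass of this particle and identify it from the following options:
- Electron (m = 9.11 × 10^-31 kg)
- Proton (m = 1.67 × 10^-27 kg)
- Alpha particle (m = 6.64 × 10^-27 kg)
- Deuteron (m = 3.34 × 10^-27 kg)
The particle is a deuteron.

From λ = h/(mv), solve for mass:

m = h/(λv)
m = (6.626 × 10^-34 J·s) / (4.25 × 10^-14 m × 4.67 × 10^6 m/s)
m = 3.34 × 10^-27 kg

Comparing with the listed masses, this is closest to a deuteron.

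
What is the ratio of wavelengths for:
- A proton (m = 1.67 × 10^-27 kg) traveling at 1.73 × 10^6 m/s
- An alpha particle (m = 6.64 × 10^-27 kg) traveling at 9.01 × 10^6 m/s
λ₁/λ₂ = 20.7

Using λ = h/(mv):

λ₁ = h/(m₁v₁) = 2.29 × 10^-13 m
λ₂ = h/(m₂v₂) = 1.11 × 10^-14 m

Ratio λ₁/λ₂ = (m₂v₂)/(m₁v₁)
         = (6.64 × 10^-27 kg × 9.01 × 10^6 m/s) / (1.67 × 10^-27 kg × 1.73 × 10^6 m/s)
         = 20.7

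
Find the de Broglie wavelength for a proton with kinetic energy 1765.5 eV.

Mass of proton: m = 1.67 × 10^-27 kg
6.82 × 10^-13 m

Using λ = h/√(2mKE):

First convert KE to Joules: KE = 1765.5 eV = 2.829 × 10^-16 J

λ = h/√(2mKE)
λ = (6.626 × 10^-34 J·s) / √(2 × 1.67 × 10^-27 kg × 2.829 × 10^-16 J)
λ = 6.82 × 10^-13 m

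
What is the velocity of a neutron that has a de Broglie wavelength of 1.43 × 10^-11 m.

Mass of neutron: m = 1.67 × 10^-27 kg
2.77 × 10^4 m/s

From the de Broglie relation λ = h/(mv), we solve for v:

v = h/(mλ)
v = (6.626 × 10^-34 J·s) / (1.67 × 10^-27 kg × 1.43 × 10^-11 m)
v = 2.77 × 10^4 m/s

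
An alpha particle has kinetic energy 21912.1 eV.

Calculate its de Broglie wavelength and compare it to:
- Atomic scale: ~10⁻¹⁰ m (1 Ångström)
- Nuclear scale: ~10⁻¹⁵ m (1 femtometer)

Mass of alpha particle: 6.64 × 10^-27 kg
λ = 9.70 × 10^-14 m, which is between nuclear and atomic scales.

Using λ = h/√(2mKE):

KE = 21912.1 eV = 3.511 × 10^-15 J

λ = h/√(2mKE)
λ = (6.626 × 10^-34 J·s) / √(2 × 6.64 × 10^-27 kg × 3.511 × 10^-15 J)
λ = 9.70 × 10^-14 m

Comparison:
- Atomic scale (10⁻¹⁰ m): λ is 0.00097× this size
- Nuclear scale (10⁻¹⁵ m): λ is 97× this size

The wavelength is between nuclear and atomic scales.

This wavelength is appropriate for probing atomic structure but too large for nuclear physics experiments.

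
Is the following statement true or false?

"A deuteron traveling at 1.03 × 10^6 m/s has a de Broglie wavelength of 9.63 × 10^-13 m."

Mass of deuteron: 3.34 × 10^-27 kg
False

The claim is incorrect.

Using λ = h/(mv):
λ = (6.626 × 10^-34 J·s) / (3.34 × 10^-27 kg × 1.03 × 10^6 m/s)
λ = 1.93 × 10^-13 m

The actual wavelength differs from the claimed 9.63 × 10^-13 m.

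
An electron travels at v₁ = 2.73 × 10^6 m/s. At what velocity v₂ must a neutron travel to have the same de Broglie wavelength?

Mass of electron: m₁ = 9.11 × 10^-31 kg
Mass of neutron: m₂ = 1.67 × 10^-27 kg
v₂ = 1.49 × 10^3 m/s

For equal de Broglie wavelengths: λ₁ = λ₂

h/(m₁v₁) = h/(m₂v₂)
m₁v₁ = m₂v₂
v₂ = v₁ · (m₁/m₂)

v₂ = 2.73 × 10^6 m/s × (9.11 × 10^-31 kg / 1.67 × 10^-27 kg)
v₂ = 1.49 × 10^3 m/s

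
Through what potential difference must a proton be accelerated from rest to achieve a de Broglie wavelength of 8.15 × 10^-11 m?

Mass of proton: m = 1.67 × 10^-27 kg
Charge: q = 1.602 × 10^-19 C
1.24 × 10^-1 V

From λ = h/√(2mqV), we solve for V:

λ² = h²/(2mqV)
V = h²/(2mqλ²)
V = (6.626 × 10^-34 J·s)² / (2 × 1.67 × 10^-27 kg × 1.602 × 10^-19 C × (8.15 × 10^-11 m)²)
V = 1.24 × 10^-1 V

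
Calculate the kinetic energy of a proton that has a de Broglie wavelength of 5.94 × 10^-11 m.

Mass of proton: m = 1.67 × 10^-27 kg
3.73 × 10^-20 J (or 0.233 eV)

From λ = h/√(2mKE), we solve for KE:

λ² = h²/(2mKE)
KE = h²/(2mλ²)
KE = (6.626 × 10^-34 J·s)² / (2 × 1.67 × 10^-27 kg × (5.94 × 10^-11 m)²)
KE = 3.73 × 10^-20 J
KE = 0.233 eV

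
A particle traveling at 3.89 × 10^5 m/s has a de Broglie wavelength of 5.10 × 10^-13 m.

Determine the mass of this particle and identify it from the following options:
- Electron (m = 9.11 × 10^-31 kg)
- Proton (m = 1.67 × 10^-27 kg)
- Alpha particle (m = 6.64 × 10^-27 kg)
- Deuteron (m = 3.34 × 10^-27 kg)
The particle is a deuteron.

From λ = h/(mv), solve for mass:

m = h/(λv)
m = (6.626 × 10^-34 J·s) / (5.10 × 10^-13 m × 3.89 × 10^5 m/s)
m = 3.34 × 10^-27 kg

Comparing with the listed masses, this is closest to a deuteron.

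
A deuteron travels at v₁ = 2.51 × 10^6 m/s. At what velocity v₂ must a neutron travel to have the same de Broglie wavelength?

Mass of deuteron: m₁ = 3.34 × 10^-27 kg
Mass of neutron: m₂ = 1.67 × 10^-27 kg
v₂ = 5.02 × 10^6 m/s

For equal de Broglie wavelengths: λ₁ = λ₂

h/(m₁v₁) = h/(m₂v₂)
m₁v₁ = m₂v₂
v₂ = v₁ · (m₁/m₂)

v₂ = 2.51 × 10^6 m/s × (3.34 × 10^-27 kg / 1.67 × 10^-27 kg)
v₂ = 5.02 × 10^6 m/s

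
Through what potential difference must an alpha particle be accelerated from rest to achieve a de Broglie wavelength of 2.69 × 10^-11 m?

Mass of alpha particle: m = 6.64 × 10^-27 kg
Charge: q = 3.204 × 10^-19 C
1.43 × 10^-1 V

From λ = h/√(2mqV), we solve for V:

λ² = h²/(2mqV)
V = h²/(2mqλ²)
V = (6.626 × 10^-34 J·s)² / (2 × 6.64 × 10^-27 kg × 3.204 × 10^-19 C × (2.69 × 10^-11 m)²)
V = 1.43 × 10^-1 V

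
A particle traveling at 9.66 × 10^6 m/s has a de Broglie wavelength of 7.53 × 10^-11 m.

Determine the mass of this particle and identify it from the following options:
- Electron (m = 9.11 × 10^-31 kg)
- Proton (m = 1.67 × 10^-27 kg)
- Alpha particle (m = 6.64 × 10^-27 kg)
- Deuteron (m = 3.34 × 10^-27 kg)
The particle is an electron.

From λ = h/(mv), solve for mass:

m = h/(λv)
m = (6.626 × 10^-34 J·s) / (7.53 × 10^-11 m × 9.66 × 10^6 m/s)
m = 9.11 × 10^-31 kg

Comparing with the listed masses, this is closest to an electron.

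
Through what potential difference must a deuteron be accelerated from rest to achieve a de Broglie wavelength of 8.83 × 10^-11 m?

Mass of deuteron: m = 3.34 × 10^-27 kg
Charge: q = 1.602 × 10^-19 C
5.26 × 10^-2 V

From λ = h/√(2mqV), we solve for V:

λ² = h²/(2mqV)
V = h²/(2mqλ²)
V = (6.626 × 10^-34 J·s)² / (2 × 3.34 × 10^-27 kg × 1.602 × 10^-19 C × (8.83 × 10^-11 m)²)
V = 5.26 × 10^-2 V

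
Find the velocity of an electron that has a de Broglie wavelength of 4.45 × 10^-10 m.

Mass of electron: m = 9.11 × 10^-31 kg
1.63 × 10^6 m/s

From the de Broglie relation λ = h/(mv), we solve for v:

v = h/(mλ)
v = (6.626 × 10^-34 J·s) / (9.11 × 10^-31 kg × 4.45 × 10^-10 m)
v = 1.63 × 10^6 m/s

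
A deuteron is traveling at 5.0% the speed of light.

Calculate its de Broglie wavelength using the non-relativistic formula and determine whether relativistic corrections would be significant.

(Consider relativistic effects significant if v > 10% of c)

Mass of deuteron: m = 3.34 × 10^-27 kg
No, relativistic corrections are not needed.

Using the non-relativistic de Broglie formula λ = h/(mv):

v = 5.0% × c = 1.499 × 10^7 m/s

λ = h/(mv)
λ = (6.626 × 10^-34 J·s) / (3.34 × 10^-27 kg × 1.499 × 10^7 m/s)
λ = 1.32 × 10^-14 m

Since v = 5.0% of c < 10% of c, relativistic corrections are NOT significant and this non-relativistic result is a good approximation.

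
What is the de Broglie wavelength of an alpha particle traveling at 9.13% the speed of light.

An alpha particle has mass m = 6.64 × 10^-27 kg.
3.65 × 10^-15 m

Using the de Broglie relation λ = h/(mv):

v = 9.13% × c = 2.737 × 10^7 m/s

λ = h/(mv)
λ = (6.626 × 10^-34 J·s) / (6.64 × 10^-27 kg × 2.737 × 10^7 m/s)
λ = 3.65 × 10^-15 m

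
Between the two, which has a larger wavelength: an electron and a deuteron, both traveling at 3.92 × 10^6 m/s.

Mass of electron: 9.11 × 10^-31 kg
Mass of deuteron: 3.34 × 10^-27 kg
The electron has the longer wavelength.

Using λ = h/(mv), since both particles have the same velocity, the wavelength depends only on mass.

For electron: λ₁ = h/(m₁v) = 1.86 × 10^-10 m
For deuteron: λ₂ = h/(m₂v) = 5.06 × 10^-14 m

Since λ ∝ 1/m at constant velocity, the lighter particle has the longer wavelength.

The electron has the longer de Broglie wavelength.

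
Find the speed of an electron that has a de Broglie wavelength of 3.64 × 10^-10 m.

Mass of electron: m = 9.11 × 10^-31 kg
2.00 × 10^6 m/s

From the de Broglie relation λ = h/(mv), we solve for v:

v = h/(mλ)
v = (6.626 × 10^-34 J·s) / (9.11 × 10^-31 kg × 3.64 × 10^-10 m)
v = 2.00 × 10^6 m/s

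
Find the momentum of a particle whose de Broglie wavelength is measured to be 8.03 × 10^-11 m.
8.25 × 10^-24 kg·m/s

From the de Broglie relation λ = h/p, we solve for p:

p = h/λ
p = (6.626 × 10^-34 J·s) / (8.03 × 10^-11 m)
p = 8.25 × 10^-24 kg·m/s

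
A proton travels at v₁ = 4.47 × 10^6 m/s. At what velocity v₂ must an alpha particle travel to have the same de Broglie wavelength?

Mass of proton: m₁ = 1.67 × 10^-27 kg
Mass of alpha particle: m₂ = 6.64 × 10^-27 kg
v₂ = 1.12 × 10^6 m/s

For equal de Broglie wavelengths: λ₁ = λ₂

h/(m₁v₁) = h/(m₂v₂)
m₁v₁ = m₂v₂
v₂ = v₁ · (m₁/m₂)

v₂ = 4.47 × 10^6 m/s × (1.67 × 10^-27 kg / 6.64 × 10^-27 kg)
v₂ = 1.12 × 10^6 m/s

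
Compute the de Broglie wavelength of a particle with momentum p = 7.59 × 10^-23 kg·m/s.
8.73 × 10^-12 m

Using the de Broglie relation λ = h/p:

λ = h/p
λ = (6.626 × 10^-34 J·s) / (7.59 × 10^-23 kg·m/s)
λ = 8.73 × 10^-12 m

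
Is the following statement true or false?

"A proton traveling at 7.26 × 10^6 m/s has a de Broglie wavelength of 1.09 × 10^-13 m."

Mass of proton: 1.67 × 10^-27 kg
False

The claim is incorrect.

Using λ = h/(mv):
λ = (6.626 × 10^-34 J·s) / (1.67 × 10^-27 kg × 7.26 × 10^6 m/s)
λ = 5.47 × 10^-14 m

The actual wavelength differs from the claimed 1.09 × 10^-13 m.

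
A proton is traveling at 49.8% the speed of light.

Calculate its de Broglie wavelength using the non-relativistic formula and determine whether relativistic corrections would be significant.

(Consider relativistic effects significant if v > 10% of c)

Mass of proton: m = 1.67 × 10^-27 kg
Yes, relativistic corrections are needed.

Using the non-relativistic de Broglie formula λ = h/(mv):

v = 49.8% × c = 1.493 × 10^8 m/s

λ = h/(mv)
λ = (6.626 × 10^-34 J·s) / (1.67 × 10^-27 kg × 1.493 × 10^8 m/s)
λ = 2.66 × 10^-15 m

Since v = 49.8% of c > 10% of c, relativistic corrections ARE significant and the actual wavelength would differ from this non-relativistic estimate.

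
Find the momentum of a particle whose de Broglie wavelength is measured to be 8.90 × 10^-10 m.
7.44 × 10^-25 kg·m/s

From the de Broglie relation λ = h/p, we solve for p:

p = h/λ
p = (6.626 × 10^-34 J·s) / (8.90 × 10^-10 m)
p = 7.44 × 10^-25 kg·m/s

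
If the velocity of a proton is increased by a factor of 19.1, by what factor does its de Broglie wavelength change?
The wavelength decreases by a factor of 19.1.

From λ = h/(mv), the wavelength is inversely proportional to velocity:

λ ∝ 1/v

If v → 19.1v, then λ → λ/19.1

When velocity is increased by a factor of 19.1, the wavelength decreases by a factor of 19.1.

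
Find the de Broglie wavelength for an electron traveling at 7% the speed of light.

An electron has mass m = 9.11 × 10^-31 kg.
3.47 × 10^-11 m

Using the de Broglie relation λ = h/(mv):

v = 7% × c = 2.099 × 10^7 m/s

λ = h/(mv)
λ = (6.626 × 10^-34 J·s) / (9.11 × 10^-31 kg × 2.099 × 10^7 m/s)
λ = 3.47 × 10^-11 m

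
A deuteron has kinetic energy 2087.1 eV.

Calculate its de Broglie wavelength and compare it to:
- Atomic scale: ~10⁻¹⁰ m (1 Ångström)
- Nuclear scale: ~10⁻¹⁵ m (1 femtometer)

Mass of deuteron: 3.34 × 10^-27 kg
λ = 4.43 × 10^-13 m, which is between nuclear and atomic scales.

Using λ = h/√(2mKE):

KE = 2087.1 eV = 3.344 × 10^-16 J

λ = h/√(2mKE)
λ = (6.626 × 10^-34 J·s) / √(2 × 3.34 × 10^-27 kg × 3.344 × 10^-16 J)
λ = 4.43 × 10^-13 m

Comparison:
- Atomic scale (10⁻¹⁰ m): λ is 0.0044× this size
- Nuclear scale (10⁻¹⁵ m): λ is 4.4e+02× this size

The wavelength is between nuclear and atomic scales.

This wavelength is appropriate for probing atomic structure but too large for nuclear physics experiments.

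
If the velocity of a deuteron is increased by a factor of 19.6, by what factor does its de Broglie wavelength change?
The wavelength decreases by a factor of 19.6.

From λ = h/(mv), the wavelength is inversely proportional to velocity:

λ ∝ 1/v

If v → 19.6v, then λ → λ/19.6

When velocity is increased by a factor of 19.6, the wavelength decreases by a factor of 19.6.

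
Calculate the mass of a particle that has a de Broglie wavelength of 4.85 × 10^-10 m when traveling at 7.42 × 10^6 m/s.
1.84 × 10^-31 kg

From the de Broglie relation λ = h/(mv), we solve for m:

m = h/(λv)
m = (6.626 × 10^-34 J·s) / (4.85 × 10^-10 m × 7.42 × 10^6 m/s)
m = 1.84 × 10^-31 kg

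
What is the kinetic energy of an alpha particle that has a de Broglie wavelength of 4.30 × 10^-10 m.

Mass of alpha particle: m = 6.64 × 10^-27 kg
1.79 × 10^-22 J (or 1.12 × 10^-3 eV)

From λ = h/√(2mKE), we solve for KE:

λ² = h²/(2mKE)
KE = h²/(2mλ²)
KE = (6.626 × 10^-34 J·s)² / (2 × 6.64 × 10^-27 kg × (4.30 × 10^-10 m)²)
KE = 1.79 × 10^-22 J
KE = 1.12 × 10^-3 eV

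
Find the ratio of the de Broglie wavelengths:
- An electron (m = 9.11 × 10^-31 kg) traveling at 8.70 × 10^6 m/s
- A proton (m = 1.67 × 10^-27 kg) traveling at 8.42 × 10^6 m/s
λ₁/λ₂ = 1.77 × 10^3

Using λ = h/(mv):

λ₁ = h/(m₁v₁) = 8.36 × 10^-11 m
λ₂ = h/(m₂v₂) = 4.71 × 10^-14 m

Ratio λ₁/λ₂ = (m₂v₂)/(m₁v₁)
         = (1.67 × 10^-27 kg × 8.42 × 10^6 m/s) / (9.11 × 10^-31 kg × 8.70 × 10^6 m/s)
         = 1.77 × 10^3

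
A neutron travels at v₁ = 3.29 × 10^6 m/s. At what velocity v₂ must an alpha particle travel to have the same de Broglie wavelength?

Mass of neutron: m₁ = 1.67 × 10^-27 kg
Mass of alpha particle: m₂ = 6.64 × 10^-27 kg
v₂ = 8.27 × 10^5 m/s

For equal de Broglie wavelengths: λ₁ = λ₂

h/(m₁v₁) = h/(m₂v₂)
m₁v₁ = m₂v₂
v₂ = v₁ · (m₁/m₂)

v₂ = 3.29 × 10^6 m/s × (1.67 × 10^-27 kg / 6.64 × 10^-27 kg)
v₂ = 8.27 × 10^5 m/s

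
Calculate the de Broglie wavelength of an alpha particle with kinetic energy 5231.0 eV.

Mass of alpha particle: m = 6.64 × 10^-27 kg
1.99 × 10^-13 m

Using λ = h/√(2mKE):

First convert KE to Joules: KE = 5231.0 eV = 8.381 × 10^-16 J

λ = h/√(2mKE)
λ = (6.626 × 10^-34 J·s) / √(2 × 6.64 × 10^-27 kg × 8.381 × 10^-16 J)
λ = 1.99 × 10^-13 m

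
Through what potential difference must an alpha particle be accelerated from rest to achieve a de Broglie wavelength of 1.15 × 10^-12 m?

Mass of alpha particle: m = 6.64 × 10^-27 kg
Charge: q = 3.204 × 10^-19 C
78.0 V

From λ = h/√(2mqV), we solve for V:

λ² = h²/(2mqV)
V = h²/(2mqλ²)
V = (6.626 × 10^-34 J·s)² / (2 × 6.64 × 10^-27 kg × 3.204 × 10^-19 C × (1.15 × 10^-12 m)²)
V = 78.0 V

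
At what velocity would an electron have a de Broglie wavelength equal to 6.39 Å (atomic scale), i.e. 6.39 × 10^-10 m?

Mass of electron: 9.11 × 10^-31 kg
1.14 × 10^6 m/s

From λ = h/(mv), solve for v:

v = h/(mλ)
v = (6.626 × 10^-34 J·s) / (9.11 × 10^-31 kg × 6.39 × 10^-10 m)
v = 1.14 × 10^6 m/s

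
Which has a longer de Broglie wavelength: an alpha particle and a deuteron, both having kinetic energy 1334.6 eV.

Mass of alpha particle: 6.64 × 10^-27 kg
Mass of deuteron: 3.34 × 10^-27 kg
The deuteron has the longer wavelength.

Using λ = h/√(2mKE):

For alpha particle: λ₁ = h/√(2m₁KE) = 3.93 × 10^-13 m
For deuteron: λ₂ = h/√(2m₂KE) = 5.54 × 10^-13 m

Since λ ∝ 1/√m at constant kinetic energy, the lighter particle has the longer wavelength.

The deuteron has the longer de Broglie wavelength.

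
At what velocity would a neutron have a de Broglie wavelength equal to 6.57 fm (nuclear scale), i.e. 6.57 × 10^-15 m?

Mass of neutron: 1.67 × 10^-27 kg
6.04 × 10^7 m/s

From λ = h/(mv), solve for v:

v = h/(mλ)
v = (6.626 × 10^-34 J·s) / (1.67 × 10^-27 kg × 6.57 × 10^-15 m)
v = 6.04 × 10^7 m/s

Note: This velocity is 20.1% of the speed of light, so relativistic corrections would be needed for a more accurate calculation.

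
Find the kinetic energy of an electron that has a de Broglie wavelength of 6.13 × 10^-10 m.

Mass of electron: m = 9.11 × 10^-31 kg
6.41 × 10^-19 J (or 4.00 eV)

From λ = h/√(2mKE), we solve for KE:

λ² = h²/(2mKE)
KE = h²/(2mλ²)
KE = (6.626 × 10^-34 J·s)² / (2 × 9.11 × 10^-31 kg × (6.13 × 10^-10 m)²)
KE = 6.41 × 10^-19 J
KE = 4.00 eV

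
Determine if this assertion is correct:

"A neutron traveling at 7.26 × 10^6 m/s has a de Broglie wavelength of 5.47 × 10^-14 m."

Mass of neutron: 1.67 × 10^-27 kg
True

The claim is correct.

Using λ = h/(mv):
λ = (6.626 × 10^-34 J·s) / (1.67 × 10^-27 kg × 7.26 × 10^6 m/s)
λ = 5.47 × 10^-14 m

This matches the claimed value.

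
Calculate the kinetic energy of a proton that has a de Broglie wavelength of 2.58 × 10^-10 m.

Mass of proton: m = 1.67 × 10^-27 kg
1.97 × 10^-21 J (or 0.0123 eV)

From λ = h/√(2mKE), we solve for KE:

λ² = h²/(2mKE)
KE = h²/(2mλ²)
KE = (6.626 × 10^-34 J·s)² / (2 × 1.67 × 10^-27 kg × (2.58 × 10^-10 m)²)
KE = 1.97 × 10^-21 J
KE = 0.0123 eV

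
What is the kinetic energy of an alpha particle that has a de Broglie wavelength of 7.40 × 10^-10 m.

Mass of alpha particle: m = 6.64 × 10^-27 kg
6.04 × 10^-23 J (or 3.77 × 10^-4 eV)

From λ = h/√(2mKE), we solve for KE:

λ² = h²/(2mKE)
KE = h²/(2mλ²)
KE = (6.626 × 10^-34 J·s)² / (2 × 6.64 × 10^-27 kg × (7.40 × 10^-10 m)²)
KE = 6.04 × 10^-23 J
KE = 3.77 × 10^-4 eV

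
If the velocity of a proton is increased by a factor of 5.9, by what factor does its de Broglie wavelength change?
The wavelength decreases by a factor of 5.9.

From λ = h/(mv), the wavelength is inversely proportional to velocity:

λ ∝ 1/v

If v → 5.9v, then λ → λ/5.9

When velocity is increased by a factor of 5.9, the wavelength decreases by a factor of 5.9.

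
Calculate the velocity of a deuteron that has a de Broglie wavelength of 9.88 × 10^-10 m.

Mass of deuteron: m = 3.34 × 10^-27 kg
2.01 × 10^2 m/s

From the de Broglie relation λ = h/(mv), we solve for v:

v = h/(mλ)
v = (6.626 × 10^-34 J·s) / (3.34 × 10^-27 kg × 9.88 × 10^-10 m)
v = 2.01 × 10^2 m/s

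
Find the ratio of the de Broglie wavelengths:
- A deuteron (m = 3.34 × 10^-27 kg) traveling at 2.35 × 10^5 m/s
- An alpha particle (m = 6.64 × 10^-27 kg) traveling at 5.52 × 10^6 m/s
λ₁/λ₂ = 46.7

Using λ = h/(mv):

λ₁ = h/(m₁v₁) = 8.44 × 10^-13 m
λ₂ = h/(m₂v₂) = 1.81 × 10^-14 m

Ratio λ₁/λ₂ = (m₂v₂)/(m₁v₁)
         = (6.64 × 10^-27 kg × 5.52 × 10^6 m/s) / (3.34 × 10^-27 kg × 2.35 × 10^5 m/s)
         = 46.7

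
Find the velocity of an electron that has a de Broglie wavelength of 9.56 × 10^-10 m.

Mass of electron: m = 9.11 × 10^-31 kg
7.61 × 10^5 m/s

From the de Broglie relation λ = h/(mv), we solve for v:

v = h/(mλ)
v = (6.626 × 10^-34 J·s) / (9.11 × 10^-31 kg × 9.56 × 10^-10 m)
v = 7.61 × 10^5 m/s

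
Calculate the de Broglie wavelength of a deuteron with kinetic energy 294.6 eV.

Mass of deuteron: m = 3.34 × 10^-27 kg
1.18 × 10^-12 m

Using λ = h/√(2mKE):

First convert KE to Joules: KE = 294.6 eV = 4.720 × 10^-17 J

λ = h/√(2mKE)
λ = (6.626 × 10^-34 J·s) / √(2 × 3.34 × 10^-27 kg × 4.720 × 10^-17 J)
λ = 1.18 × 10^-12 m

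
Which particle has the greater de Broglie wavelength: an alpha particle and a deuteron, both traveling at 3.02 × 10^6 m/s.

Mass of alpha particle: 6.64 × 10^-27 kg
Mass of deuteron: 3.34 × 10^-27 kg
The deuteron has the longer wavelength.

Using λ = h/(mv), since both particles have the same velocity, the wavelength depends only on mass.

For alpha particle: λ₁ = h/(m₁v) = 3.30 × 10^-14 m
For deuteron: λ₂ = h/(m₂v) = 6.57 × 10^-14 m

Since λ ∝ 1/m at constant velocity, the lighter particle has the longer wavelength.

The deuteron has the longer de Broglie wavelength.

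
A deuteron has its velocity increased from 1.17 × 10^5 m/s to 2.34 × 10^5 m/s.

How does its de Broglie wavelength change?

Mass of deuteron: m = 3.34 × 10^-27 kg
The wavelength decreases by a factor of 2.

Using λ = h/(mv):

Initial wavelength: λ₁ = h/(mv₁) = 1.70 × 10^-12 m
Final wavelength: λ₂ = h/(mv₂) = 8.48 × 10^-13 m

Since λ ∝ 1/v, when velocity increases by a factor of 2, the wavelength decreases by a factor of 2.

λ₂/λ₁ = v₁/v₂ = 1/2

The wavelength decreases by a factor of 2.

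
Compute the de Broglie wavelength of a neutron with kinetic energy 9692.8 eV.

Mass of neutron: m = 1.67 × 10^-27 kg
2.91 × 10^-13 m

Using λ = h/√(2mKE):

First convert KE to Joules: KE = 9692.8 eV = 1.553 × 10^-15 J

λ = h/√(2mKE)
λ = (6.626 × 10^-34 J·s) / √(2 × 1.67 × 10^-27 kg × 1.553 × 10^-15 J)
λ = 2.91 × 10^-13 m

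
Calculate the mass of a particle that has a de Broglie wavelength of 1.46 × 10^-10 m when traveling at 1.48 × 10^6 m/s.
3.07 × 10^-30 kg

From the de Broglie relation λ = h/(mv), we solve for m:

m = h/(λv)
m = (6.626 × 10^-34 J·s) / (1.46 × 10^-10 m × 1.48 × 10^6 m/s)
m = 3.07 × 10^-30 kg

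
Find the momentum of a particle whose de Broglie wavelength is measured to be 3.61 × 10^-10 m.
1.84 × 10^-24 kg·m/s

From the de Broglie relation λ = h/p, we solve for p:

p = h/λ
p = (6.626 × 10^-34 J·s) / (3.61 × 10^-10 m)
p = 1.84 × 10^-24 kg·m/s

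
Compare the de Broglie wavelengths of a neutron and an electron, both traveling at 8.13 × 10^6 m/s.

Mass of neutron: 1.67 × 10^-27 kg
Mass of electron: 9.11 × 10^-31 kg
The electron has the longer wavelength.

Using λ = h/(mv), since both particles have the same velocity, the wavelength depends only on mass.

For neutron: λ₁ = h/(m₁v) = 4.88 × 10^-14 m
For electron: λ₂ = h/(m₂v) = 8.95 × 10^-11 m

Since λ ∝ 1/m at constant velocity, the lighter particle has the longer wavelength.

The electron has the longer de Broglie wavelength.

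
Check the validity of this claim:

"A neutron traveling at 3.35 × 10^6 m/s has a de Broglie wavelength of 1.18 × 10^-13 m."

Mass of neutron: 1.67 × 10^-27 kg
True

The claim is correct.

Using λ = h/(mv):
λ = (6.626 × 10^-34 J·s) / (1.67 × 10^-27 kg × 3.35 × 10^6 m/s)
λ = 1.18 × 10^-13 m

This matches the claimed value.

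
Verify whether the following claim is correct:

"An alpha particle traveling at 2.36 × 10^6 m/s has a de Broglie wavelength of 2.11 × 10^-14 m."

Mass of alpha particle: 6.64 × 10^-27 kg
False

The claim is incorrect.

Using λ = h/(mv):
λ = (6.626 × 10^-34 J·s) / (6.64 × 10^-27 kg × 2.36 × 10^6 m/s)
λ = 4.23 × 10^-14 m

The actual wavelength differs from the claimed 2.11 × 10^-14 m.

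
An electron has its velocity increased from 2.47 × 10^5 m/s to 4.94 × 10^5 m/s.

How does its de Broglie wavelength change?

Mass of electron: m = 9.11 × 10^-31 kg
The wavelength decreases by a factor of 2.

Using λ = h/(mv):

Initial wavelength: λ₁ = h/(mv₁) = 2.94 × 10^-9 m
Final wavelength: λ₂ = h/(mv₂) = 1.47 × 10^-9 m

Since λ ∝ 1/v, when velocity increases by a factor of 2, the wavelength decreases by a factor of 2.

λ₂/λ₁ = v₁/v₂ = 1/2

The wavelength decreases by a factor of 2.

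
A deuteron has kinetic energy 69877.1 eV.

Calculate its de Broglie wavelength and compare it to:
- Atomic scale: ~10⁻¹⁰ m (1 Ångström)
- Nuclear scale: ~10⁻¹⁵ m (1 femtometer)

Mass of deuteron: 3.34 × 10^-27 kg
λ = 7.66 × 10^-14 m, which is between nuclear and atomic scales.

Using λ = h/√(2mKE):

KE = 69877.1 eV = 1.120 × 10^-14 J

λ = h/√(2mKE)
λ = (6.626 × 10^-34 J·s) / √(2 × 3.34 × 10^-27 kg × 1.120 × 10^-14 J)
λ = 7.66 × 10^-14 m

Comparison:
- Atomic scale (10⁻¹⁰ m): λ is 0.00077× this size
- Nuclear scale (10⁻¹⁵ m): λ is 77× this size

The wavelength is between nuclear and atomic scales.

This wavelength is appropriate for probing atomic structure but too large for nuclear physics experiments.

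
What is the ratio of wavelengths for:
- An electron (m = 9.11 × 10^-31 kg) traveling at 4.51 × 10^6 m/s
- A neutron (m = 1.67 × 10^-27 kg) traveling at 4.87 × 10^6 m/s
λ₁/λ₂ = 1.98 × 10^3

Using λ = h/(mv):

λ₁ = h/(m₁v₁) = 1.61 × 10^-10 m
λ₂ = h/(m₂v₂) = 8.15 × 10^-14 m

Ratio λ₁/λ₂ = (m₂v₂)/(m₁v₁)
         = (1.67 × 10^-27 kg × 4.87 × 10^6 m/s) / (9.11 × 10^-31 kg × 4.51 × 10^6 m/s)
         = 1.98 × 10^3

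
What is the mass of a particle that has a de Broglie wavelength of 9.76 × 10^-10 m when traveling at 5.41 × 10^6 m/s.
1.25 × 10^-31 kg

From the de Broglie relation λ = h/(mv), we solve for m:

m = h/(λv)
m = (6.626 × 10^-34 J·s) / (9.76 × 10^-10 m × 5.41 × 10^6 m/s)
m = 1.25 × 10^-31 kg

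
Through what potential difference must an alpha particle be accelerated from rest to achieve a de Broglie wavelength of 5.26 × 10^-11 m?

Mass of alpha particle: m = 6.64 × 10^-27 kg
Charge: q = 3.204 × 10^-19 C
3.73 × 10^-2 V

From λ = h/√(2mqV), we solve for V:

λ² = h²/(2mqV)
V = h²/(2mqλ²)
V = (6.626 × 10^-34 J·s)² / (2 × 6.64 × 10^-27 kg × 3.204 × 10^-19 C × (5.26 × 10^-11 m)²)
V = 3.73 × 10^-2 V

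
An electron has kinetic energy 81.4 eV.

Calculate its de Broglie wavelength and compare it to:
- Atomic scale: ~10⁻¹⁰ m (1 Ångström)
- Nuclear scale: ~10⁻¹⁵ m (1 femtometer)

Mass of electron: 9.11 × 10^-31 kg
λ = 1.36 × 10^-10 m, which is larger than typical atomic dimensions (~1 Å).

Using λ = h/√(2mKE):

KE = 81.4 eV = 1.304 × 10^-17 J

λ = h/√(2mKE)
λ = (6.626 × 10^-34 J·s) / √(2 × 9.11 × 10^-31 kg × 1.304 × 10^-17 J)
λ = 1.36 × 10^-10 m

Comparison:
- Atomic scale (10⁻¹⁰ m): λ is 1.4× this size
- Nuclear scale (10⁻¹⁵ m): λ is 1.4e+05× this size

The wavelength is larger than typical atomic dimensions (~1 Å).

This wavelength is significant for atomic-scale phenomena like electron diffraction from crystal lattices.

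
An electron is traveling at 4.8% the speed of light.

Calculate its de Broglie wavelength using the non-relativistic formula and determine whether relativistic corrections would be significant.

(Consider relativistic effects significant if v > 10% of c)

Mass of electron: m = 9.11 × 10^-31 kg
No, relativistic corrections are not needed.

Using the non-relativistic de Broglie formula λ = h/(mv):

v = 4.8% × c = 1.439 × 10^7 m/s

λ = h/(mv)
λ = (6.626 × 10^-34 J·s) / (9.11 × 10^-31 kg × 1.439 × 10^7 m/s)
λ = 5.05 × 10^-11 m

Since v = 4.8% of c < 10% of c, relativistic corrections are NOT significant and this non-relativistic result is a good approximation.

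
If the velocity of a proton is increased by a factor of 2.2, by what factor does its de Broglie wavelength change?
The wavelength decreases by a factor of 2.2.

From λ = h/(mv), the wavelength is inversely proportional to velocity:

λ ∝ 1/v

If v → 2.2v, then λ → λ/2.2

When velocity is increased by a factor of 2.2, the wavelength decreases by a factor of 2.2.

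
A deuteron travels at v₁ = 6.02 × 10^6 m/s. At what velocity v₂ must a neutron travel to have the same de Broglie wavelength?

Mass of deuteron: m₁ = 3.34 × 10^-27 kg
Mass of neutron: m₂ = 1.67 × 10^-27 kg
v₂ = 1.20 × 10^7 m/s

For equal de Broglie wavelengths: λ₁ = λ₂

h/(m₁v₁) = h/(m₂v₂)
m₁v₁ = m₂v₂
v₂ = v₁ · (m₁/m₂)

v₂ = 6.02 × 10^6 m/s × (3.34 × 10^-27 kg / 1.67 × 10^-27 kg)
v₂ = 1.20 × 10^7 m/s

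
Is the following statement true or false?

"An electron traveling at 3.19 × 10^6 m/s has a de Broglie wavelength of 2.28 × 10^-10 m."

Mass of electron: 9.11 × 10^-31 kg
True

The claim is correct.

Using λ = h/(mv):
λ = (6.626 × 10^-34 J·s) / (9.11 × 10^-31 kg × 3.19 × 10^6 m/s)
λ = 2.28 × 10^-10 m

This matches the claimed value.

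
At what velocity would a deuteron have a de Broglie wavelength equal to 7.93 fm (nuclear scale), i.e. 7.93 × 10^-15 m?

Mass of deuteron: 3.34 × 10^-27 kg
2.50 × 10^7 m/s

From λ = h/(mv), solve for v:

v = h/(mλ)
v = (6.626 × 10^-34 J·s) / (3.34 × 10^-27 kg × 7.93 × 10^-15 m)
v = 2.50 × 10^7 m/s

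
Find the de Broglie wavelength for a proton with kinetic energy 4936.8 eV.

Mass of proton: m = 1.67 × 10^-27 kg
4.08 × 10^-13 m

Using λ = h/√(2mKE):

First convert KE to Joules: KE = 4936.8 eV = 7.910 × 10^-16 J

λ = h/√(2mKE)
λ = (6.626 × 10^-34 J·s) / √(2 × 1.67 × 10^-27 kg × 7.910 × 10^-16 J)
λ = 4.08 × 10^-13 m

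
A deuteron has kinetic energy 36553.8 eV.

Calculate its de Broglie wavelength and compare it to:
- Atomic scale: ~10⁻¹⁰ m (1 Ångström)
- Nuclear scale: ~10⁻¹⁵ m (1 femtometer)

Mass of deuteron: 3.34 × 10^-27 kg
λ = 1.06 × 10^-13 m, which is between nuclear and atomic scales.

Using λ = h/√(2mKE):

KE = 36553.8 eV = 5.857 × 10^-15 J

λ = h/√(2mKE)
λ = (6.626 × 10^-34 J·s) / √(2 × 3.34 × 10^-27 kg × 5.857 × 10^-15 J)
λ = 1.06 × 10^-13 m

Comparison:
- Atomic scale (10⁻¹⁰ m): λ is 0.0011× this size
- Nuclear scale (10⁻¹⁵ m): λ is 1.1e+02× this size

The wavelength is between nuclear and atomic scales.

This wavelength is appropriate for probing atomic structure but too large for nuclear physics experiments.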